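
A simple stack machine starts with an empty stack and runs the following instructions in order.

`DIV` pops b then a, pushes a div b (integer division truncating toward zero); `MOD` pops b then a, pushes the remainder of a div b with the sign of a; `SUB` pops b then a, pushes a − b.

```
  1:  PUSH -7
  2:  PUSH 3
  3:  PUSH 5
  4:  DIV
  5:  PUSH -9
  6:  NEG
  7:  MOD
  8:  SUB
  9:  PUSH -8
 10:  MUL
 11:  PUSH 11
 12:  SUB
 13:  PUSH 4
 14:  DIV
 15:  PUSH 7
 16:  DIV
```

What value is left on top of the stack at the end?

1

PUSH -7 → -7
PUSH 3  → -7 3
PUSH 5  → -7 3 5
DIV     → -7 0
PUSH -9 → -7 0 -9
NEG     → -7 0 9
MOD     → -7 0
SUB     → -7
PUSH -8 → -7 -8
MUL     → 56
PUSH 11 → 56 11
SUB     → 45
PUSH 4  → 45 4
DIV     → 11
PUSH 7  → 11 7
DIV     → 1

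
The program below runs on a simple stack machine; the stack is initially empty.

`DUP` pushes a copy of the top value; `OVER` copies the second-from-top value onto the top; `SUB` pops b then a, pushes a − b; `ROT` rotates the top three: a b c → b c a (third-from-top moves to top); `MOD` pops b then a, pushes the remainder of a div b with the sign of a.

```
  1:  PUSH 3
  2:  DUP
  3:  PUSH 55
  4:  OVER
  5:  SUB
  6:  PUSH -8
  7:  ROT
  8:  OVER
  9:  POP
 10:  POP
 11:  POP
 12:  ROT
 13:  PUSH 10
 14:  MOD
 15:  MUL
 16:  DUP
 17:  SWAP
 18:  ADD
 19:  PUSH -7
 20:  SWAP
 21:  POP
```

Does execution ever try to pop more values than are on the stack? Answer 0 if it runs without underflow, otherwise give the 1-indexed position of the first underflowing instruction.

12

PUSH 3  -> 3
DUP     -> 3 3
PUSH 55 -> 3 3 55
OVER    -> 3 3 55 3
SUB     -> 3 3 52
PUSH -8 -> 3 3 52 -8
ROT     -> 3 52 -8 3
OVER    -> 3 52 -8 3 -8
POP     -> 3 52 -8 3
POP     -> 3 52 -8
POP     -> 3 52
ROT  — needs 3 operands, stack has 2 → underflow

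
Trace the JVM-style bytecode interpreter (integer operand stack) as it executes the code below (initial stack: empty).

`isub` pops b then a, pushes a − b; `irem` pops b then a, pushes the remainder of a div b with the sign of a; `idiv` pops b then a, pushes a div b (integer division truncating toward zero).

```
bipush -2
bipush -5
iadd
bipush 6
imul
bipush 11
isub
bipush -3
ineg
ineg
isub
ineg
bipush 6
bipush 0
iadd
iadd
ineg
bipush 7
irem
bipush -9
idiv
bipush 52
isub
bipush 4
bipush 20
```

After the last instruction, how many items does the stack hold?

bipush -2 → -2
bipush -5 → -2 -5
iadd      → -7
bipush 6  → -7 6
imul      → -42
bipush 11 → -42 11
isub      → -53
bipush -3 → -53 -3
ineg      → -53 3
ineg      → -53 -3
isub      → -50
ineg      → 50
bipush 6  → 50 6
bipush 0  → 50 6 0
iadd      → 50 6
iadd      → 56
ineg      → -56
bipush 7  → -56 7
irem      → 0
bipush -9 → 0 -9
idiv      → 0
bipush 52 → 0 52
isub      → -52
bipush 4  → -52 4
bipush 20 → -52 4 20

3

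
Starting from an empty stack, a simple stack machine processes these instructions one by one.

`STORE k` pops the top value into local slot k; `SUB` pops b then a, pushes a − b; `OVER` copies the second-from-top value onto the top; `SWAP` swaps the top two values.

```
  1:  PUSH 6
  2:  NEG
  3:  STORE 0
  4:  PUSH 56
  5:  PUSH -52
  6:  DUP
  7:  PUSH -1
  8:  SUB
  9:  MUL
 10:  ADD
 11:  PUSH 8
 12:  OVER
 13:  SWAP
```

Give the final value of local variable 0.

-6

PUSH 6   : 6
NEG      : -6
STORE 0  : (empty)
PUSH 56  : 56
PUSH -52 : 56 -52
DUP      : 56 -52 -52
PUSH -1  : 56 -52 -52 -1
SUB      : 56 -52 -51
MUL      : 56 2652
ADD      : 2708
PUSH 8   : 2708 8
OVER     : 2708 8 2708
SWAP     : 2708 2708 8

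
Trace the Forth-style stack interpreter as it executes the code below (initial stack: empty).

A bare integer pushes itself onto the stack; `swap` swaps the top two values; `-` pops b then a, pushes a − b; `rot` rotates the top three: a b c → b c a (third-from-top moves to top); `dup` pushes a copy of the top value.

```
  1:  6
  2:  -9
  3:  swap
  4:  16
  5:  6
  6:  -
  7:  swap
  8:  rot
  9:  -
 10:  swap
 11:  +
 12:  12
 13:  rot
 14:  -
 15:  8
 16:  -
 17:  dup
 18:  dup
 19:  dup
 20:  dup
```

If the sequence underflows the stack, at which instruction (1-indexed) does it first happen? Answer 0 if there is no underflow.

6     6
-9    6 -9
swap  -9 6
16    -9 6 16
6     -9 6 16 6
-     -9 6 10
swap  -9 10 6
rot   10 6 -9
-     10 15
swap  15 10
+     25
12    25 12
rot  — needs 3 operands, stack has 2 → underflow

13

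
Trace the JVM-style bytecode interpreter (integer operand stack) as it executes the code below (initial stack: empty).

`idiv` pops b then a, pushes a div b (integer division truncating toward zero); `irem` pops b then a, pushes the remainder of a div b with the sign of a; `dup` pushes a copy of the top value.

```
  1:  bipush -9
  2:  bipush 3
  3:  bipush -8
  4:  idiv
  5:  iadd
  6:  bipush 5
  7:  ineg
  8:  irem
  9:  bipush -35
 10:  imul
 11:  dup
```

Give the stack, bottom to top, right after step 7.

bipush -9  [-9]
bipush 3   [-9, 3]
bipush -8  [-9, 3, -8]
idiv       [-9, 0]
iadd       [-9]
bipush 5   [-9, 5]
ineg       [-9, -5]

[-9, -5]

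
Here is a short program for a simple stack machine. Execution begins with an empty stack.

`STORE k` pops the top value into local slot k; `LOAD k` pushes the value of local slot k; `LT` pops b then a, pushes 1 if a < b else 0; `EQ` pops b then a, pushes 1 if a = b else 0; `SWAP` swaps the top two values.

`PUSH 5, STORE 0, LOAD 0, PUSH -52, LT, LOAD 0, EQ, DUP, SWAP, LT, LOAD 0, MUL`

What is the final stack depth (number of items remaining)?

PUSH 5   → [5]
STORE 0  → []
LOAD 0   → [5]
PUSH -52 → [5, -52]
LT       → [0]
LOAD 0   → [0, 5]
EQ       → [0]
DUP      → [0, 0]
SWAP     → [0, 0]
LT       → [0]
LOAD 0   → [0, 5]
MUL      → [0]

1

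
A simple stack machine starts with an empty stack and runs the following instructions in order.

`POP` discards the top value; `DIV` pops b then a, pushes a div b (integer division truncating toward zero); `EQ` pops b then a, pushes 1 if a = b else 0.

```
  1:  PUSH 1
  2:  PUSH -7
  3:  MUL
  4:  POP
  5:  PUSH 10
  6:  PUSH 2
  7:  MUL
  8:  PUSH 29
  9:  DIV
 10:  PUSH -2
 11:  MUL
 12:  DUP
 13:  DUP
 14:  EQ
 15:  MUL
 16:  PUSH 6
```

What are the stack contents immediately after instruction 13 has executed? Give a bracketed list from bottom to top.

[0, 0, 0]

PUSH 1  : [1]
PUSH -7 : [1, -7]
MUL     : [-7]
POP     : []
PUSH 10 : [10]
PUSH 2  : [10, 2]
MUL     : [20]
PUSH 29 : [20, 29]
DIV     : [0]
PUSH -2 : [0, -2]
MUL     : [0]
DUP     : [0, 0]
DUP     : [0, 0, 0]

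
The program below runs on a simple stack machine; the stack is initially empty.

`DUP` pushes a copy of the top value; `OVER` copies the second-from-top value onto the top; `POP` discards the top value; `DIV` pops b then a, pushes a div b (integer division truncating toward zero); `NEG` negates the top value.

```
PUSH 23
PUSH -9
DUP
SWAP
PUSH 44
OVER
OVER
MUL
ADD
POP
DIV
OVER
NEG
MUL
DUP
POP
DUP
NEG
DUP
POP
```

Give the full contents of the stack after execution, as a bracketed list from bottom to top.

[23, -23, 23]

PUSH 23 → 23
PUSH -9 → 23 -9
DUP     → 23 -9 -9
SWAP    → 23 -9 -9
PUSH 44 → 23 -9 -9 44
OVER    → 23 -9 -9 44 -9
OVER    → 23 -9 -9 44 -9 44
MUL     → 23 -9 -9 44 -396
ADD     → 23 -9 -9 -352
POP     → 23 -9 -9
DIV     → 23 1
OVER    → 23 1 23
NEG     → 23 1 -23
MUL     → 23 -23
DUP     → 23 -23 -23
POP     → 23 -23
DUP     → 23 -23 -23
NEG     → 23 -23 23
DUP     → 23 -23 23 23
POP     → 23 -23 23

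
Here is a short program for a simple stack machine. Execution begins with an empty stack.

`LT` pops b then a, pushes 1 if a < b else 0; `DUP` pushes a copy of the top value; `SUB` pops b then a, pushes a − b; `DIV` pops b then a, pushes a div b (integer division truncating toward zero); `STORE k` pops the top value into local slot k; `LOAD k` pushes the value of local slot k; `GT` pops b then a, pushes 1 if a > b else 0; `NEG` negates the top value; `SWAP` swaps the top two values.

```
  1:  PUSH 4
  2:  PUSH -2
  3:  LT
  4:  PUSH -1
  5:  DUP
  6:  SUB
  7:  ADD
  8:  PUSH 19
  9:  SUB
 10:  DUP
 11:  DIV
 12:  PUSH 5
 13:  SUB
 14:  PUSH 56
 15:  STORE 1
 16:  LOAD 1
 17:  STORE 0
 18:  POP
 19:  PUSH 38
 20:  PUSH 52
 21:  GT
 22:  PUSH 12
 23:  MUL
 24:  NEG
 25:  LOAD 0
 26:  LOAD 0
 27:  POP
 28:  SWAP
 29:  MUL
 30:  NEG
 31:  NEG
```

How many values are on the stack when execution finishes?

PUSH 4  -> [4]
PUSH -2 -> [4, -2]
LT      -> [0]
PUSH -1 -> [0, -1]
DUP     -> [0, -1, -1]
SUB     -> [0, 0]
ADD     -> [0]
PUSH 19 -> [0, 19]
SUB     -> [-19]
DUP     -> [-19, -19]
DIV     -> [1]
PUSH 5  -> [1, 5]
SUB     -> [-4]
PUSH 56 -> [-4, 56]
STORE 1 -> [-4]
LOAD 1  -> [-4, 56]
STORE 0 -> [-4]
POP     -> []
PUSH 38 -> [38]
PUSH 52 -> [38, 52]
GT      -> [0]
PUSH 12 -> [0, 12]
MUL     -> [0]
NEG     -> [0]
LOAD 0  -> [0, 56]
LOAD 0  -> [0, 56, 56]
POP     -> [0, 56]
SWAP    -> [56, 0]
MUL     -> [0]
NEG     -> [0]
NEG     -> [0]

1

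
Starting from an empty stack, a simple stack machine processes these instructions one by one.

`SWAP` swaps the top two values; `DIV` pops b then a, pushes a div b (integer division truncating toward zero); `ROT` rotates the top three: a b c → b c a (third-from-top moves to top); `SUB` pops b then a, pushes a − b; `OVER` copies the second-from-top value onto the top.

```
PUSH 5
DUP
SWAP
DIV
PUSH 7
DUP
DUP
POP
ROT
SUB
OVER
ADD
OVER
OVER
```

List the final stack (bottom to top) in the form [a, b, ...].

[7, 13, 7, 13]

PUSH 5 -> [5]
DUP    -> [5, 5]
SWAP   -> [5, 5]
DIV    -> [1]
PUSH 7 -> [1, 7]
DUP    -> [1, 7, 7]
DUP    -> [1, 7, 7, 7]
POP    -> [1, 7, 7]
ROT    -> [7, 7, 1]
SUB    -> [7, 6]
OVER   -> [7, 6, 7]
ADD    -> [7, 13]
OVER   -> [7, 13, 7]
OVER   -> [7, 13, 7, 13]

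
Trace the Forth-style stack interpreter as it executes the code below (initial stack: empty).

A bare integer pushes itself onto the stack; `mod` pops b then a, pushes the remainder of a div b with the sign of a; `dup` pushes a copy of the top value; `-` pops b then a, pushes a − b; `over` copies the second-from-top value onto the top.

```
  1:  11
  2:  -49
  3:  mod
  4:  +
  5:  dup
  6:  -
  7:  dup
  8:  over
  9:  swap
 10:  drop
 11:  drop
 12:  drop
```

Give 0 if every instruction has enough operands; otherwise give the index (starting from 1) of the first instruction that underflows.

11  -> 11
-49 -> 11 -49
mod -> 11
+  — needs 2 operands, stack has 1 → underflow

4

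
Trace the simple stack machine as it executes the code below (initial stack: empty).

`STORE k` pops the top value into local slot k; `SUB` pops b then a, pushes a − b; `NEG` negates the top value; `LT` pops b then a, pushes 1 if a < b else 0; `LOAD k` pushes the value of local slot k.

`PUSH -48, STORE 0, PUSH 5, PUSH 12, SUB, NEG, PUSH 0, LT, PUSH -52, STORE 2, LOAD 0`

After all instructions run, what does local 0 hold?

-48

PUSH -48 -> [-48]
STORE 0  -> []
PUSH 5   -> [5]
PUSH 12  -> [5, 12]
SUB      -> [-7]
NEG      -> [7]
PUSH 0   -> [7, 0]
LT       -> [0]
PUSH -52 -> [0, -52]
STORE 2  -> [0]
LOAD 0   -> [0, -48]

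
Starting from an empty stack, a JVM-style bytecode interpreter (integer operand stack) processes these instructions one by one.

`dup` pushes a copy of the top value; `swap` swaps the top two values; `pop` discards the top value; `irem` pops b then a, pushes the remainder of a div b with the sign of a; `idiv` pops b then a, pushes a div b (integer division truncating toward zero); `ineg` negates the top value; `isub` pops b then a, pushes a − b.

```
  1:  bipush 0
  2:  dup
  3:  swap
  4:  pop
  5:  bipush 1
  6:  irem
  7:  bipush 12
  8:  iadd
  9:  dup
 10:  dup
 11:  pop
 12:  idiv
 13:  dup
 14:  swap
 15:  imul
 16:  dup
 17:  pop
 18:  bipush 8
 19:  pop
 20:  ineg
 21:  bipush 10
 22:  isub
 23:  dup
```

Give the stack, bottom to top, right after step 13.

bipush 0  -> 0
dup       -> 0 0
swap      -> 0 0
pop       -> 0
bipush 1  -> 0 1
irem      -> 0
bipush 12 -> 0 12
iadd      -> 12
dup       -> 12 12
dup       -> 12 12 12
pop       -> 12 12
idiv      -> 1
dup       -> 1 1

[1, 1]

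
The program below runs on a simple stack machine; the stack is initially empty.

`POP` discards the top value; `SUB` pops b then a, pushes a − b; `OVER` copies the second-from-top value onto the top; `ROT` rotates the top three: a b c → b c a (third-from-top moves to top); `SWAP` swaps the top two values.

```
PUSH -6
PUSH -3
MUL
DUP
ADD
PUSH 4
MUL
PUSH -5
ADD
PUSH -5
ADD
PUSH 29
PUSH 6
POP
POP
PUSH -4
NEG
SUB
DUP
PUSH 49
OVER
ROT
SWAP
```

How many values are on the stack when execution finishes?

4

PUSH -6 -> -6
PUSH -3 -> -6 -3
MUL     -> 18
DUP     -> 18 18
ADD     -> 36
PUSH 4  -> 36 4
MUL     -> 144
PUSH -5 -> 144 -5
ADD     -> 139
PUSH -5 -> 139 -5
ADD     -> 134
PUSH 29 -> 134 29
PUSH 6  -> 134 29 6
POP     -> 134 29
POP     -> 134
PUSH -4 -> 134 -4
NEG     -> 134 4
SUB     -> 130
DUP     -> 130 130
PUSH 49 -> 130 130 49
OVER    -> 130 130 49 130
ROT     -> 130 49 130 130
SWAP    -> 130 49 130 130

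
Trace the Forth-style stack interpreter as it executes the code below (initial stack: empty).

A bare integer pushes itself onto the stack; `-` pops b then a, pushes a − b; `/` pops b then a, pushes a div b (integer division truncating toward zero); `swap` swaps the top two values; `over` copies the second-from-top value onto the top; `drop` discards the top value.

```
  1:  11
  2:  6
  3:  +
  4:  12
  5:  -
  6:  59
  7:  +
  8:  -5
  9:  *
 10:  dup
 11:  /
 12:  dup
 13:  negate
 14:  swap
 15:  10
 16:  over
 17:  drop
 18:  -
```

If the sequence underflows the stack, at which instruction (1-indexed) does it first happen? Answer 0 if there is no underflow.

11      11
6       11 6
+       17
12      17 12
-       5
59      5 59
+       64
-5      64 -5
*       -320
dup     -320 -320
/       1
dup     1 1
negate  1 -1
swap    -1 1
10      -1 1 10
over    -1 1 10 1
drop    -1 1 10
-       -1 -9

0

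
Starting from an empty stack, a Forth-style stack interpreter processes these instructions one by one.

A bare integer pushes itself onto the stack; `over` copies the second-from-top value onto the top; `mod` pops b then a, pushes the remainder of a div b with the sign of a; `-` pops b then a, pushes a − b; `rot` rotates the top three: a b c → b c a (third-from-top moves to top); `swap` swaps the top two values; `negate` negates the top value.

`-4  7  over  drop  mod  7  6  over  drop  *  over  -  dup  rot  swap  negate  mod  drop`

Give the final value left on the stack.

-4     : [-4]
7      : [-4, 7]
over   : [-4, 7, -4]
drop   : [-4, 7]
mod    : [-4]
7      : [-4, 7]
6      : [-4, 7, 6]
over   : [-4, 7, 6, 7]
drop   : [-4, 7, 6]
*      : [-4, 42]
over   : [-4, 42, -4]
-      : [-4, 46]
dup    : [-4, 46, 46]
rot    : [46, 46, -4]
swap   : [46, -4, 46]
negate : [46, -4, -46]
mod    : [46, -4]
drop   : [46]

46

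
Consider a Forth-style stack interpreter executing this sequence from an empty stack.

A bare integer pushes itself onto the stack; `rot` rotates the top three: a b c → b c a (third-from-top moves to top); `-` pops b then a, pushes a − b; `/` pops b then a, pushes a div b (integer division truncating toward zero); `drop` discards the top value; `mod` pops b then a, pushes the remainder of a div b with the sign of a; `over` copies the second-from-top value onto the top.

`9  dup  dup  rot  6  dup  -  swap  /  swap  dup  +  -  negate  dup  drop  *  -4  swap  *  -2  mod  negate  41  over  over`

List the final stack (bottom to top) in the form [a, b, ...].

9      → [9]
dup    → [9, 9]
dup    → [9, 9, 9]
rot    → [9, 9, 9]
6      → [9, 9, 9, 6]
dup    → [9, 9, 9, 6, 6]
-      → [9, 9, 9, 0]
swap   → [9, 9, 0, 9]
/      → [9, 9, 0]
swap   → [9, 0, 9]
dup    → [9, 0, 9, 9]
+      → [9, 0, 18]
-      → [9, -18]
negate → [9, 18]
dup    → [9, 18, 18]
drop   → [9, 18]
*      → [162]
-4     → [162, -4]
swap   → [-4, 162]
*      → [-648]
-2     → [-648, -2]
mod    → [0]
negate → [0]
41     → [0, 41]
over   → [0, 41, 0]
over   → [0, 41, 0, 41]

[0, 41, 0, 41]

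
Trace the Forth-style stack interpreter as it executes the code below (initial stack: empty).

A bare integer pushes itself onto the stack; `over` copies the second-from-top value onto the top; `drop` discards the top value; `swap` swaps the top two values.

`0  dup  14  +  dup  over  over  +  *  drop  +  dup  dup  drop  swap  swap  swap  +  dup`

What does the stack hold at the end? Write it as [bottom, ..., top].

[28, 28]

0    → 0
dup  → 0 0
14   → 0 0 14
+    → 0 14
dup  → 0 14 14
over → 0 14 14 14
over → 0 14 14 14 14
+    → 0 14 14 28
*    → 0 14 392
drop → 0 14
+    → 14
dup  → 14 14
dup  → 14 14 14
drop → 14 14
swap → 14 14
swap → 14 14
swap → 14 14
+    → 28
dup  → 28 28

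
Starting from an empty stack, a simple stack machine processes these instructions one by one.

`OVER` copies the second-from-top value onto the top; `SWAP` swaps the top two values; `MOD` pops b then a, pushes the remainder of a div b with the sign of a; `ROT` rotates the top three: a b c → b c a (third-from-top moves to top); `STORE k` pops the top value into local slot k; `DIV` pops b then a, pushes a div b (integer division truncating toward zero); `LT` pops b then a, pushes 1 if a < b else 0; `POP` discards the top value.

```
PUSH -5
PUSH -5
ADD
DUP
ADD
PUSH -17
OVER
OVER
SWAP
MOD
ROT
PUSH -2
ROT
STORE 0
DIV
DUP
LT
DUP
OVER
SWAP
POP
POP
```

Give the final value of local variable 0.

PUSH -5  → -5
PUSH -5  → -5 -5
ADD      → -10
DUP      → -10 -10
ADD      → -20
PUSH -17 → -20 -17
OVER     → -20 -17 -20
OVER     → -20 -17 -20 -17
SWAP     → -20 -17 -17 -20
MOD      → -20 -17 -17
ROT      → -17 -17 -20
PUSH -2  → -17 -17 -20 -2
ROT      → -17 -20 -2 -17
STORE 0  → -17 -20 -2
DIV      → -17 10
DUP      → -17 10 10
LT       → -17 0
DUP      → -17 0 0
OVER     → -17 0 0 0
SWAP     → -17 0 0 0
POP      → -17 0 0
POP      → -17 0

-17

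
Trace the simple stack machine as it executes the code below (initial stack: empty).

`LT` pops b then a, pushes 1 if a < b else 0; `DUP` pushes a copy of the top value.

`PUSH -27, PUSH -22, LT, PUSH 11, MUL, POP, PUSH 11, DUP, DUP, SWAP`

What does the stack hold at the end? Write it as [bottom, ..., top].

[11, 11, 11]

PUSH -27  [-27]
PUSH -22  [-27, -22]
LT        [1]
PUSH 11   [1, 11]
MUL       [11]
POP       []
PUSH 11   [11]
DUP       [11, 11]
DUP       [11, 11, 11]
SWAP      [11, 11, 11]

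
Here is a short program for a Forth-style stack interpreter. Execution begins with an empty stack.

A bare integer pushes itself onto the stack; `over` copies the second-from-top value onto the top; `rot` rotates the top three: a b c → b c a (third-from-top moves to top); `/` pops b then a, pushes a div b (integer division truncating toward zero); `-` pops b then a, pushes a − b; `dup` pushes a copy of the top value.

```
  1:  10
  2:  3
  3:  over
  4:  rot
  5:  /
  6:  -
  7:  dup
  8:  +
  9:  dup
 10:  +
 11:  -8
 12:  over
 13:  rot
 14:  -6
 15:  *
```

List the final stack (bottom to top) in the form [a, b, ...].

[-8, 8, -48]

10   -> [10]
3    -> [10, 3]
over -> [10, 3, 10]
rot  -> [3, 10, 10]
/    -> [3, 1]
-    -> [2]
dup  -> [2, 2]
+    -> [4]
dup  -> [4, 4]
+    -> [8]
-8   -> [8, -8]
over -> [8, -8, 8]
rot  -> [-8, 8, 8]
-6   -> [-8, 8, 8, -6]
*    -> [-8, 8, -48]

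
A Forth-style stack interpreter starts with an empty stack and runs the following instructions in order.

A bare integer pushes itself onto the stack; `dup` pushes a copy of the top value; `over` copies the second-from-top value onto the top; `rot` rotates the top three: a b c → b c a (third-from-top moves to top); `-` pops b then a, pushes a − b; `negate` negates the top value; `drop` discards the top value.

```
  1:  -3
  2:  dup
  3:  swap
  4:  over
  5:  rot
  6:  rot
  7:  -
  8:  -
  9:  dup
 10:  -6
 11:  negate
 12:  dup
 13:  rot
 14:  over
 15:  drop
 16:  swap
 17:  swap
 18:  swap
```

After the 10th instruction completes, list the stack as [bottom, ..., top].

[-3, -3, -6]

-3   : -3
dup  : -3 -3
swap : -3 -3
over : -3 -3 -3
rot  : -3 -3 -3
rot  : -3 -3 -3
-    : -3 0
-    : -3
dup  : -3 -3
-6   : -3 -3 -6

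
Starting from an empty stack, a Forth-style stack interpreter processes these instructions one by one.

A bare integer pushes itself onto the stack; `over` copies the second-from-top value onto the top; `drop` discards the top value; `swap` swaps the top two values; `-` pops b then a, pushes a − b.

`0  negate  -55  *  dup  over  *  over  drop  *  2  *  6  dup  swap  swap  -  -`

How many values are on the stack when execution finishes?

1

0      → 0
negate → 0
-55    → 0 -55
*      → 0
dup    → 0 0
over   → 0 0 0
*      → 0 0
over   → 0 0 0
drop   → 0 0
*      → 0
2      → 0 2
*      → 0
6      → 0 6
dup    → 0 6 6
swap   → 0 6 6
swap   → 0 6 6
-      → 0 0
-      → 0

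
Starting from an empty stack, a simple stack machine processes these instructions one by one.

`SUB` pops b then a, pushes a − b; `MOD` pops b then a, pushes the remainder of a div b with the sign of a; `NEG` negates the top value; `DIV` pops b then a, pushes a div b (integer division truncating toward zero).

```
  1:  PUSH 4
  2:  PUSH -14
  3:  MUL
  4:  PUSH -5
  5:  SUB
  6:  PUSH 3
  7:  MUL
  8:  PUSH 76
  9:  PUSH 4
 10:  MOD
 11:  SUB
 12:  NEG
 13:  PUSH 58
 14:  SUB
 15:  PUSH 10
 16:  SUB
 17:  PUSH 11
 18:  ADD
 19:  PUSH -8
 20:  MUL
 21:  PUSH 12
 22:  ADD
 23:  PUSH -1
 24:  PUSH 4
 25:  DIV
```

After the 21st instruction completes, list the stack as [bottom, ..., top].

PUSH 4    4
PUSH -14  4 -14
MUL       -56
PUSH -5   -56 -5
SUB       -51
PUSH 3    -51 3
MUL       -153
PUSH 76   -153 76
PUSH 4    -153 76 4
MOD       -153 0
SUB       -153
NEG       153
PUSH 58   153 58
SUB       95
PUSH 10   95 10
SUB       85
PUSH 11   85 11
ADD       96
PUSH -8   96 -8
MUL       -768
PUSH 12   -768 12

[-768, 12]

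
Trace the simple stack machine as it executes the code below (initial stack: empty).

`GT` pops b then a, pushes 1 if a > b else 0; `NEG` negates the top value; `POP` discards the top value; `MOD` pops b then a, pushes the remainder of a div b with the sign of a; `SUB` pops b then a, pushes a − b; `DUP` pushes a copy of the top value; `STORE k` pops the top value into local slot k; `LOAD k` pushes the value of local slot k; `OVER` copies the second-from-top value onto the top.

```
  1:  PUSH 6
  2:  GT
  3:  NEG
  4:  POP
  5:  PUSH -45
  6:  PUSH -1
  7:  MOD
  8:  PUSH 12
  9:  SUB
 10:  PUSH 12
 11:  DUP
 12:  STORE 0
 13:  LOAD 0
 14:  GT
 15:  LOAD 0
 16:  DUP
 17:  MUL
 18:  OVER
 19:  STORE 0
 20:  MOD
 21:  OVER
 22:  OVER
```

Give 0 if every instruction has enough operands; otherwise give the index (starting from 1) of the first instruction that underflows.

2

PUSH 6 → [6]
GT  — needs 2 operands, stack has 1 → underflow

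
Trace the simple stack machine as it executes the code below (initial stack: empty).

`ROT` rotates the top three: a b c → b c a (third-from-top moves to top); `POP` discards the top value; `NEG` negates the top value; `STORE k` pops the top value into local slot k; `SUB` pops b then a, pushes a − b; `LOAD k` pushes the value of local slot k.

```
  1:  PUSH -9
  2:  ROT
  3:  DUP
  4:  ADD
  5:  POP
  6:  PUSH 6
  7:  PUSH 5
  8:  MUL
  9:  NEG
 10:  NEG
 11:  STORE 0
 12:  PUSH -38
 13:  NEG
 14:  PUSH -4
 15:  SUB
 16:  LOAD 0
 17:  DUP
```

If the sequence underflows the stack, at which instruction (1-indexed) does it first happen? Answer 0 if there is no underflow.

PUSH -9 -> [-9]
ROT  — needs 3 operands, stack has 1 → underflow

2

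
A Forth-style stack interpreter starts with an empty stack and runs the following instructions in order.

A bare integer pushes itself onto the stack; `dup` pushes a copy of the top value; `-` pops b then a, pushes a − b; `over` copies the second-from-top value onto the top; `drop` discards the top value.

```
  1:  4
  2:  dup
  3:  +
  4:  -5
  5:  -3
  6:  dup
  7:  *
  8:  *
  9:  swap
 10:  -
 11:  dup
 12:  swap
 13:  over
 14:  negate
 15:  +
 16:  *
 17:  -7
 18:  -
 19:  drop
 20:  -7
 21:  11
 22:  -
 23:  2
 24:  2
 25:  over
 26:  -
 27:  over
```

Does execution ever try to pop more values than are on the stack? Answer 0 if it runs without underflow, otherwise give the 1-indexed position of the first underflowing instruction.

4      : 4
dup    : 4 4
+      : 8
-5     : 8 -5
-3     : 8 -5 -3
dup    : 8 -5 -3 -3
*      : 8 -5 9
*      : 8 -45
swap   : -45 8
-      : -53
dup    : -53 -53
swap   : -53 -53
over   : -53 -53 -53
negate : -53 -53 53
+      : -53 0
*      : 0
-7     : 0 -7
-      : 7
drop   : (empty)
-7     : -7
11     : -7 11
-      : -18
2      : -18 2
2      : -18 2 2
over   : -18 2 2 2
-      : -18 2 0
over   : -18 2 0 2

0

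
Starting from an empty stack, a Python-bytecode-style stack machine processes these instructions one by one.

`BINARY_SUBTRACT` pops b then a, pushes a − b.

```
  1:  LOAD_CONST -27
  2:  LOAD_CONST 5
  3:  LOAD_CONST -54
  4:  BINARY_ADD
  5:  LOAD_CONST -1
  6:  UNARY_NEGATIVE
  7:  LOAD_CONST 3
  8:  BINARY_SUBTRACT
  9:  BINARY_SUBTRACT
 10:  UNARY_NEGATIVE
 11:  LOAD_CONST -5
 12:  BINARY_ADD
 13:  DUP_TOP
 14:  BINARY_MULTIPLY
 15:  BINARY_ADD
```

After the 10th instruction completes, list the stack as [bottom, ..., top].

LOAD_CONST -27  -> [-27]
LOAD_CONST 5    -> [-27, 5]
LOAD_CONST -54  -> [-27, 5, -54]
BINARY_ADD      -> [-27, -49]
LOAD_CONST -1   -> [-27, -49, -1]
UNARY_NEGATIVE  -> [-27, -49, 1]
LOAD_CONST 3    -> [-27, -49, 1, 3]
BINARY_SUBTRACT -> [-27, -49, -2]
BINARY_SUBTRACT -> [-27, -47]
UNARY_NEGATIVE  -> [-27, 47]

[-27, 47]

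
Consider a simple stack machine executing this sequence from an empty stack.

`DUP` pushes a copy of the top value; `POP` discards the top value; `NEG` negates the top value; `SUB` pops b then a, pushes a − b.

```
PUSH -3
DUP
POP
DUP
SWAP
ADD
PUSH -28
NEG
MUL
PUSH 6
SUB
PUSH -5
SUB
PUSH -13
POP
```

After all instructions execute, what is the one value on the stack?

PUSH -3  : [-3]
DUP      : [-3, -3]
POP      : [-3]
DUP      : [-3, -3]
SWAP     : [-3, -3]
ADD      : [-6]
PUSH -28 : [-6, -28]
NEG      : [-6, 28]
MUL      : [-168]
PUSH 6   : [-168, 6]
SUB      : [-174]
PUSH -5  : [-174, -5]
SUB      : [-169]
PUSH -13 : [-169, -13]
POP      : [-169]

-169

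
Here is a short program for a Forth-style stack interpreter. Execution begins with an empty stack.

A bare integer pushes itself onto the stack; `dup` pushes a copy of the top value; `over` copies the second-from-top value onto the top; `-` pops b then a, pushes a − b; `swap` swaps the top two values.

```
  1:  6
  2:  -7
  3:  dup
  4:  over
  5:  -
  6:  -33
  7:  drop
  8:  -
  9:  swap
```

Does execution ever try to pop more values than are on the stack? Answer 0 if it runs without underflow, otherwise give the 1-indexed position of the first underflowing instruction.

6    → 6
-7   → 6 -7
dup  → 6 -7 -7
over → 6 -7 -7 -7
-    → 6 -7 0
-33  → 6 -7 0 -33
drop → 6 -7 0
-    → 6 -7
swap → -7 6

0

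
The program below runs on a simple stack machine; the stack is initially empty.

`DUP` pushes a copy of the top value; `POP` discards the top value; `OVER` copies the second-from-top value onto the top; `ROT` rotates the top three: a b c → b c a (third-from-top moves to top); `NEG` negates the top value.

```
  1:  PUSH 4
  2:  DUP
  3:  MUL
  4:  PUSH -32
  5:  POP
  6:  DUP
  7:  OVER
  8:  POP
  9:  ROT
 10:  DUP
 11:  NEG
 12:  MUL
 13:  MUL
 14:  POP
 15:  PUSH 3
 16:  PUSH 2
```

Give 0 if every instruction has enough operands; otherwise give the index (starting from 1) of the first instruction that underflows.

9

PUSH 4   : 4
DUP      : 4 4
MUL      : 16
PUSH -32 : 16 -32
POP      : 16
DUP      : 16 16
OVER     : 16 16 16
POP      : 16 16
ROT  — needs 3 operands, stack has 2 → underflow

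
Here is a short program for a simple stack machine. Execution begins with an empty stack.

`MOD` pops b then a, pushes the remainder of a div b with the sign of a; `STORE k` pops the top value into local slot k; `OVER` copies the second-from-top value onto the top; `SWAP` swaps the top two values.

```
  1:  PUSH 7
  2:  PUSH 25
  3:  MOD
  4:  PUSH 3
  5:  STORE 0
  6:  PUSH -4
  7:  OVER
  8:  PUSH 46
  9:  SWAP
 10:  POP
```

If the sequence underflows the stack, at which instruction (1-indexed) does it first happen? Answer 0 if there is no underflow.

PUSH 7  → 7
PUSH 25 → 7 25
MOD     → 7
PUSH 3  → 7 3
STORE 0 → 7
PUSH -4 → 7 -4
OVER    → 7 -4 7
PUSH 46 → 7 -4 7 46
SWAP    → 7 -4 46 7
POP     → 7 -4 46

0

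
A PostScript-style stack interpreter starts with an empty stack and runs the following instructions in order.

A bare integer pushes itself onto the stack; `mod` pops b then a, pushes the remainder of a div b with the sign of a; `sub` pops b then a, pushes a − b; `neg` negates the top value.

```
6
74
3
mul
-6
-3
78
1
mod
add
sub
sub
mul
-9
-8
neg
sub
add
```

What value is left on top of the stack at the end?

6   -> [6]
74  -> [6, 74]
3   -> [6, 74, 3]
mul -> [6, 222]
-6  -> [6, 222, -6]
-3  -> [6, 222, -6, -3]
78  -> [6, 222, -6, -3, 78]
1   -> [6, 222, -6, -3, 78, 1]
mod -> [6, 222, -6, -3, 0]
add -> [6, 222, -6, -3]
sub -> [6, 222, -3]
sub -> [6, 225]
mul -> [1350]
-9  -> [1350, -9]
-8  -> [1350, -9, -8]
neg -> [1350, -9, 8]
sub -> [1350, -17]
add -> [1333]

1333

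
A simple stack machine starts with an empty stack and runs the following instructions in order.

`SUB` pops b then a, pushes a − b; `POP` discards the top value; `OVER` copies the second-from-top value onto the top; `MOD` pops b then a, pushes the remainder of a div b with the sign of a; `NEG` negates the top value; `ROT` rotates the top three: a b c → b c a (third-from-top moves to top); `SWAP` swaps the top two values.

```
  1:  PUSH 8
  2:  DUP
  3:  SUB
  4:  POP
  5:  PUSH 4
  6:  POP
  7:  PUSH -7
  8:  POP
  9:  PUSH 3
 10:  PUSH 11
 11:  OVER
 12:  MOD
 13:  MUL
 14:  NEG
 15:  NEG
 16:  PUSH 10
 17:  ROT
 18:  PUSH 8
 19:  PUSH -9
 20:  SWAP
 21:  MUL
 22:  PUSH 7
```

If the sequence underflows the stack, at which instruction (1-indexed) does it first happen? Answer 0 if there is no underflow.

PUSH 8  → 8
DUP     → 8 8
SUB     → 0
POP     → (empty)
PUSH 4  → 4
POP     → (empty)
PUSH -7 → -7
POP     → (empty)
PUSH 3  → 3
PUSH 11 → 3 11
OVER    → 3 11 3
MOD     → 3 2
MUL     → 6
NEG     → -6
NEG     → 6
PUSH 10 → 6 10
ROT  — needs 3 operands, stack has 2 → underflow

17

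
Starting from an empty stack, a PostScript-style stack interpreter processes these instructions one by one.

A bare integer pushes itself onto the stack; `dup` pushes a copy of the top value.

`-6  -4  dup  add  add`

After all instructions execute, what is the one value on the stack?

-6  → [-6]
-4  → [-6, -4]
dup → [-6, -4, -4]
add → [-6, -8]
add → [-14]

-14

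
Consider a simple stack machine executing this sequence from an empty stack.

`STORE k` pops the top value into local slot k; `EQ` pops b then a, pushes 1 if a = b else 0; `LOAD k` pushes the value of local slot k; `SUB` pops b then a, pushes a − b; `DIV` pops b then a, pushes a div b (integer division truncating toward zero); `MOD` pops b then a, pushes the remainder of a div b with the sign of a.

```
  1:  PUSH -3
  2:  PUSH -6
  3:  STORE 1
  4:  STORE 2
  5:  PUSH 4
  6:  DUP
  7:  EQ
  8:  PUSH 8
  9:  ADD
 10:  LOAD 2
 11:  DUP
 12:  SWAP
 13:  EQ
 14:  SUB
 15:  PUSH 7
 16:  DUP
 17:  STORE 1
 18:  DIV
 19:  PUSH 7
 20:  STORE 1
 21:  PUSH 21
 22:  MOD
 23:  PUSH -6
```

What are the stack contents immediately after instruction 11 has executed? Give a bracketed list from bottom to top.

[9, -3, -3]

PUSH -3 → -3
PUSH -6 → -3 -6
STORE 1 → -3
STORE 2 → (empty)
PUSH 4  → 4
DUP     → 4 4
EQ      → 1
PUSH 8  → 1 8
ADD     → 9
LOAD 2  → 9 -3
DUP     → 9 -3 -3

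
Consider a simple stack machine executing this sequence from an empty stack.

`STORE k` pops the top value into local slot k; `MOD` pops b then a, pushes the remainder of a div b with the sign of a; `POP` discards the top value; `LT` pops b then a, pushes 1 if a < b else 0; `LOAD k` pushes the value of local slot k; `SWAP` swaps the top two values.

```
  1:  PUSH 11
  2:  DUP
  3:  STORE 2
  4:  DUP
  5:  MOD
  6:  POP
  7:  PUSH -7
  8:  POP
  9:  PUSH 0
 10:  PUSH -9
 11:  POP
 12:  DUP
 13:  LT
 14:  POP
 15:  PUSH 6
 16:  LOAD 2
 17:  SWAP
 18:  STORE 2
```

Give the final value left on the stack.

11

PUSH 11  [11]
DUP      [11, 11]
STORE 2  [11]
DUP      [11, 11]
MOD      [0]
POP      []
PUSH -7  [-7]
POP      []
PUSH 0   [0]
PUSH -9  [0, -9]
POP      [0]
DUP      [0, 0]
LT       [0]
POP      []
PUSH 6   [6]
LOAD 2   [6, 11]
SWAP     [11, 6]
STORE 2  [11]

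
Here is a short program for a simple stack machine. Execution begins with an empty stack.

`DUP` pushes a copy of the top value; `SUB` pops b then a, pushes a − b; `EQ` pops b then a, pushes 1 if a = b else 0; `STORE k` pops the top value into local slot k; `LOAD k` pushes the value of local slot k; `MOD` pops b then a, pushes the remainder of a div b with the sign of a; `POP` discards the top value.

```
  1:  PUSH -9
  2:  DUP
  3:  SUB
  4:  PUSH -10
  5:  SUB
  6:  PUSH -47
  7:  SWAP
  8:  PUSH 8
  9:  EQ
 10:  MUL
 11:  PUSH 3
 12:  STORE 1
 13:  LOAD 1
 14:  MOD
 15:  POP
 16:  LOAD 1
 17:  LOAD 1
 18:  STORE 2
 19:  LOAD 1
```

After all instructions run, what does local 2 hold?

PUSH -9  → [-9]
DUP      → [-9, -9]
SUB      → [0]
PUSH -10 → [0, -10]
SUB      → [10]
PUSH -47 → [10, -47]
SWAP     → [-47, 10]
PUSH 8   → [-47, 10, 8]
EQ       → [-47, 0]
MUL      → [0]
PUSH 3   → [0, 3]
STORE 1  → [0]
LOAD 1   → [0, 3]
MOD      → [0]
POP      → []
LOAD 1   → [3]
LOAD 1   → [3, 3]
STORE 2  → [3]
LOAD 1   → [3, 3]

3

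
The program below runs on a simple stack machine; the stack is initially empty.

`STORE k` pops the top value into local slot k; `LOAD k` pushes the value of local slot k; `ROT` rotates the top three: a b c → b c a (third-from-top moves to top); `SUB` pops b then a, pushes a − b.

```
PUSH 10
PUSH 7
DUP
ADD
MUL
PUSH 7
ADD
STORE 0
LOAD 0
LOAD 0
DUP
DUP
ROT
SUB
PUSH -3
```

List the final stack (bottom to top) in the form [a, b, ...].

[147, 147, 0, -3]

PUSH 10 → [10]
PUSH 7  → [10, 7]
DUP     → [10, 7, 7]
ADD     → [10, 14]
MUL     → [140]
PUSH 7  → [140, 7]
ADD     → [147]
STORE 0 → []
LOAD 0  → [147]
LOAD 0  → [147, 147]
DUP     → [147, 147, 147]
DUP     → [147, 147, 147, 147]
ROT     → [147, 147, 147, 147]
SUB     → [147, 147, 0]
PUSH -3 → [147, 147, 0, -3]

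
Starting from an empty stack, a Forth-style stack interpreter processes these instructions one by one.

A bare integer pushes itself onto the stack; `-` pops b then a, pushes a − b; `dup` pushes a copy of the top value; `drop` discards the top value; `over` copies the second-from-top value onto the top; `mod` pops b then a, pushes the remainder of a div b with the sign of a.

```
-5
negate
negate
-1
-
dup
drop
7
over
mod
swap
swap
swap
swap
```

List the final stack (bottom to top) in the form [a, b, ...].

[-4, 3]

-5      -5
negate  5
negate  -5
-1      -5 -1
-       -4
dup     -4 -4
drop    -4
7       -4 7
over    -4 7 -4
mod     -4 3
swap    3 -4
swap    -4 3
swap    3 -4
swap    -4 3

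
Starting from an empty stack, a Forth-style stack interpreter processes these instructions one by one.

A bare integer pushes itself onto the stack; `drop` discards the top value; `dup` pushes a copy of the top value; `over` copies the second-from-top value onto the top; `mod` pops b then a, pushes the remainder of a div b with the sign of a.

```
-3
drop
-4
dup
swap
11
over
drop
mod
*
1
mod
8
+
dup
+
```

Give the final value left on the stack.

16

-3   : -3
drop : (empty)
-4   : -4
dup  : -4 -4
swap : -4 -4
11   : -4 -4 11
over : -4 -4 11 -4
drop : -4 -4 11
mod  : -4 -4
*    : 16
1    : 16 1
mod  : 0
8    : 0 8
+    : 8
dup  : 8 8
+    : 16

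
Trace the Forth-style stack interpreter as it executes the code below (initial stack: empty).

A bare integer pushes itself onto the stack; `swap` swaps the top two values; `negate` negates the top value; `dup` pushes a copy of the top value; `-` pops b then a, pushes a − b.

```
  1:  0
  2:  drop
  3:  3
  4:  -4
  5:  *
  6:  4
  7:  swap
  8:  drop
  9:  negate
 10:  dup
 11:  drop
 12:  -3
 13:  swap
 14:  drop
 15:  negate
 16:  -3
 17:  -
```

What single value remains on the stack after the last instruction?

6

0      -> 0
drop   -> (empty)
3      -> 3
-4     -> 3 -4
*      -> -12
4      -> -12 4
swap   -> 4 -12
drop   -> 4
negate -> -4
dup    -> -4 -4
drop   -> -4
-3     -> -4 -3
swap   -> -3 -4
drop   -> -3
negate -> 3
-3     -> 3 -3
-      -> 6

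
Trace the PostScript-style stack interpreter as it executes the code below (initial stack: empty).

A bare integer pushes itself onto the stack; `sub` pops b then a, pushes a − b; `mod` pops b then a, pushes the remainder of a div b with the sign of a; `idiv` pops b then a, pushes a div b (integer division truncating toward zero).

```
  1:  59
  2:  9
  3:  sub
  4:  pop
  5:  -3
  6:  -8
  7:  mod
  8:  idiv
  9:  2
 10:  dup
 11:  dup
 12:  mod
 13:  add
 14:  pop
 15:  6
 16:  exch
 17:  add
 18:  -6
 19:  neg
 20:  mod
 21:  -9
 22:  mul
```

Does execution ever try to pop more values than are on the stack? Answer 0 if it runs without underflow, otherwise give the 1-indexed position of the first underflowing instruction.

59  → 59
9   → 59 9
sub → 50
pop → (empty)
-3  → -3
-8  → -3 -8
mod → -3
idiv  — needs 2 operands, stack has 1 → underflow

8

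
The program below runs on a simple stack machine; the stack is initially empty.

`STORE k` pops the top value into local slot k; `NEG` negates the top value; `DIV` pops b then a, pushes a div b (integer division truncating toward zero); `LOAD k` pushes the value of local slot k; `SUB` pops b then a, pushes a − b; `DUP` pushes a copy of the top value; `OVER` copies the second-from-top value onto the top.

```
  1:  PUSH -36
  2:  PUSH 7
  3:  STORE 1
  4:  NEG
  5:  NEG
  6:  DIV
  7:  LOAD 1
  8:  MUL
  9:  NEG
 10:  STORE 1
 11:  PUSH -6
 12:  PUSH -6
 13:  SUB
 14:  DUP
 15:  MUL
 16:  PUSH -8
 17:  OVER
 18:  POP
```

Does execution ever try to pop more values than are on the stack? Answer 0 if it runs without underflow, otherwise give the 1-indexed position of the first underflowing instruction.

PUSH -36  -36
PUSH 7    -36 7
STORE 1   -36
NEG       36
NEG       -36
DIV  — needs 2 operands, stack has 1 → underflow

6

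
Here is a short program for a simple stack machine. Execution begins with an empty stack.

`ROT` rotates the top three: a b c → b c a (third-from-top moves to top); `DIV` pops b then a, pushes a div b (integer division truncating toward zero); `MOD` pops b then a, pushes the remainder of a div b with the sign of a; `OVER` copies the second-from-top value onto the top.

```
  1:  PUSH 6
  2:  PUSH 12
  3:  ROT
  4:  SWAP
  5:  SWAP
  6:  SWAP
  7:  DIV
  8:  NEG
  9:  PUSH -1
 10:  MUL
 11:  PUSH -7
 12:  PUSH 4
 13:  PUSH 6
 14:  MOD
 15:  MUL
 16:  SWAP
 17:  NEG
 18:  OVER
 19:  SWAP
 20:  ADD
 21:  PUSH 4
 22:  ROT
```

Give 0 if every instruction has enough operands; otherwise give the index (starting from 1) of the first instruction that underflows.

3

PUSH 6  → [6]
PUSH 12 → [6, 12]
ROT  — needs 3 operands, stack has 2 → underflow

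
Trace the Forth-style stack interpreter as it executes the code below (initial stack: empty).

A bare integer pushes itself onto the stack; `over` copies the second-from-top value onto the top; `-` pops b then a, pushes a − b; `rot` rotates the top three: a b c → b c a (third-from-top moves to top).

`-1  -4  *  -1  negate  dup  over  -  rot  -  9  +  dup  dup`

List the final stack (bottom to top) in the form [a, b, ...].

-1     → [-1]
-4     → [-1, -4]
*      → [4]
-1     → [4, -1]
negate → [4, 1]
dup    → [4, 1, 1]
over   → [4, 1, 1, 1]
-      → [4, 1, 0]
rot    → [1, 0, 4]
-      → [1, -4]
9      → [1, -4, 9]
+      → [1, 5]
dup    → [1, 5, 5]
dup    → [1, 5, 5, 5]

[1, 5, 5, 5]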